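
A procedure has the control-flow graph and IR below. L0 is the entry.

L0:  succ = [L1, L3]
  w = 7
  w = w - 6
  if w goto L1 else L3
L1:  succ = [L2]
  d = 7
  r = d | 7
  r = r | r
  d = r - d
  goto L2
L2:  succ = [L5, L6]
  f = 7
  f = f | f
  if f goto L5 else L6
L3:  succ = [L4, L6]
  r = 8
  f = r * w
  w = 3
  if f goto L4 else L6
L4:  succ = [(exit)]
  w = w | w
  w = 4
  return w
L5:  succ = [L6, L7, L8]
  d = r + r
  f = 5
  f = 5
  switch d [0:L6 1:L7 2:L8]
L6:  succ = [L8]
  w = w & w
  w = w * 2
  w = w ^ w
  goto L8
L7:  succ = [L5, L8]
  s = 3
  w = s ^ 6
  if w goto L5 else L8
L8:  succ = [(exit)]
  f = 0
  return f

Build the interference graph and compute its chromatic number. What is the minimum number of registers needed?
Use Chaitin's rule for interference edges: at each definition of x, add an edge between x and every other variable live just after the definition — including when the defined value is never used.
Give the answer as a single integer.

Answer: 4

Derivation:
Per-block:
  L0: def={w} ue=∅
  L1: def={d,r} ue=∅
  L2: def={f} ue=∅
  L3: def={f,r,w} ue={w}
  L4: def={w} ue={w}
  L5: def={d,f} ue={r}
  L6: def={w} ue={w}
  L7: def={s,w} ue=∅
  L8: def={f} ue=∅

Backward fixpoint:
  L0 li=∅ lo={w}
  L1 li={w} lo={r,w}
  L2 li={r,w} lo={r,w}
  L3 li={w} lo={w}
  L4 li={w} lo=∅
  L5 li={r,w} lo={r,w}
  L6 li={w} lo=∅
  L7 li={r} lo={r,w}
  L8 li=∅ lo=∅

Conflict graph:
  d — {f,r,w}
  f — {d,r,w}
  r — {d,f,s,w}
  s — {r}
  w — {d,f,r}

Chromatic number:
  clique {d,f,r,w} ⇒ need ≥ 4
  assign d→R1 f→R2 r→R0 s→R1 w→R3 — no edge inside a register ⇒ χ ≤ 4
  χ = 4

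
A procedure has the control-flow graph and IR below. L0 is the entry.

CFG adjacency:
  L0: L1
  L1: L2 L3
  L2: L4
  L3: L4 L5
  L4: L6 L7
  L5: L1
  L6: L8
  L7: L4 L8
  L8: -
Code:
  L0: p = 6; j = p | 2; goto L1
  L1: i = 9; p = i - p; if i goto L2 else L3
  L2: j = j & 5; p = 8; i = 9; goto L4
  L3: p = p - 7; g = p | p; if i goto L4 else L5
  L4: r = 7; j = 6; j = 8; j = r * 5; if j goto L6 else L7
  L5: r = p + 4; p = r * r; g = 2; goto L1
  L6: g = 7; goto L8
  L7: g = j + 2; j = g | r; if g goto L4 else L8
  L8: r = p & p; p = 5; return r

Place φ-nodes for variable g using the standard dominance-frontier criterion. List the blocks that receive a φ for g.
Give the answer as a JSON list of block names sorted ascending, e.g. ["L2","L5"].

idom tree: L1←L0 L2←L1 L3←L1 L4←L1 L5←L3 L6←L4 L7←L4 L8←L4
Dom∩ at merges:
  L1: preds {L0,L5}: {L0} ∩ {L0,L1,L3,L5} = {L0}; idom=L0
  L4: preds {L2,L3,L7}: {L0,L1,L2} ∩ {L0,L1,L3} ∩ {L0,L1,L4,L7} = {L0,L1}; idom=L1
  L8: preds {L6,L7}: {L0,L1,L4,L6} ∩ {L0,L1,L4,L7} = {L0,L1,L4}; idom=L4

DF walk-up:
  L1←L0: walk · to L0
  L1←L5: walk L5→L3→L1 to L0
  L4←L2: walk L2 to L1
  L4←L3: walk L3 to L1
  L4←L7: walk L7→L4 to L1
  L8←L6: walk L6 to L4
  L8←L7: walk L7 to L4
  DF(L0)=∅
  DF(L1)={L1}
  DF(L2)={L4}
  DF(L3)={L1,L4}
  DF(L4)={L4}
  DF(L5)={L1}
  DF(L6)={L8}
  DF(L7)={L4,L8}
  DF(L8)=∅

φ for g: defs {L3,L5,L6,L7}
  DF⁺ = {L1,L4,L8}

Answer: ["L1", "L4", "L8"]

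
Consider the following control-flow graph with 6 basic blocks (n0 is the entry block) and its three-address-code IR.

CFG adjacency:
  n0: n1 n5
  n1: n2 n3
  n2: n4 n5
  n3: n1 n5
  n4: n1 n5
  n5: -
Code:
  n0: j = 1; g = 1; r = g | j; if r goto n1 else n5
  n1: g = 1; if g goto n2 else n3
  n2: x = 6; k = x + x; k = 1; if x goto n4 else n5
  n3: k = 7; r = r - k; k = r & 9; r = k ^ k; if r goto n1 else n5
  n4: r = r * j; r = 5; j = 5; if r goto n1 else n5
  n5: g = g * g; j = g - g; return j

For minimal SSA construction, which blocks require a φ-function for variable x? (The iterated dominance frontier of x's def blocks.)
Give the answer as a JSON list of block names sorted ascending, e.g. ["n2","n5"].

idom tree: n1←n0 n2←n1 n3←n1 n4←n2 n5←n0
Dom∩ at merges:
  n1: preds {n0,n3,n4}: {n0} ∩ {n0,n1,n3} ∩ {n0,n1,n2,n4} = {n0}; idom=n0
  n5: preds {n0,n2,n3,n4}: {n0} ∩ {n0,n1,n2} ∩ {n0,n1,n3} ∩ {n0,n1,n2,n4} = {n0}; idom=n0

DF derivation:
  n1←n0: walk · to n0
  n1←n3: walk n3→n1 to n0
  n1←n4: walk n4→n2→n1 to n0
  n5←n0: walk · to n0
  n5←n2: walk n2→n1 to n0
  n5←n3: walk n3→n1 to n0
  n5←n4: walk n4→n2→n1 to n0
  n0: DF=∅
  n1: DF={n1,n5}
  n2: DF={n1,n5}
  n3: DF={n1,n5}
  n4: DF={n1,n5}
  n5: DF=∅

φ for x: defs {n2}
  DF⁺ = {n1,n5}

Answer: ["n1", "n5"]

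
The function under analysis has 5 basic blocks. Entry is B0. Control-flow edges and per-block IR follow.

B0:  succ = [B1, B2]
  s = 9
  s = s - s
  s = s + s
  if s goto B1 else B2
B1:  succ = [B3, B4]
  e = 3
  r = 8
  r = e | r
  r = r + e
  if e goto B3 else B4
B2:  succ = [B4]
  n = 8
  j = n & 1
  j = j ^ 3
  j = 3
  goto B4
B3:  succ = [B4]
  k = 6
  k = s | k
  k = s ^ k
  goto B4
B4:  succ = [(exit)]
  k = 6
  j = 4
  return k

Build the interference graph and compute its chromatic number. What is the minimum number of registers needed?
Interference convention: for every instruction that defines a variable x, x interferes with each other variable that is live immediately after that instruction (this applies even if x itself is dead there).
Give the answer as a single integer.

Answer: 3

Analysis:
Block summaries:
  B0 def {s} use ∅
  B1 def {e,r} use ∅
  B2 def {j,n} use ∅
  B3 def {k} use {s}
  B4 def {j,k} use ∅

Backward fixpoint:
  B0 li=∅ lo={s}
  B1 li={s} lo={s}
  B2 li=∅ lo=∅
  B3 li={s} lo=∅
  B4 li=∅ lo=∅

Conflict graph:
  e↔{r,s}
  j↔{k}
  k↔{j,s}
  n↔∅
  r↔{e,s}
  s↔{e,k,r}

Registers:
  {e,r,s} pairwise interfere (3-clique) ⇒ χ ≥ 3
  assign e→R1 j→R0 k→R1 n→R0 r→R2 s→R0 — no edge inside a register ⇒ χ ≤ 3
  χ = 3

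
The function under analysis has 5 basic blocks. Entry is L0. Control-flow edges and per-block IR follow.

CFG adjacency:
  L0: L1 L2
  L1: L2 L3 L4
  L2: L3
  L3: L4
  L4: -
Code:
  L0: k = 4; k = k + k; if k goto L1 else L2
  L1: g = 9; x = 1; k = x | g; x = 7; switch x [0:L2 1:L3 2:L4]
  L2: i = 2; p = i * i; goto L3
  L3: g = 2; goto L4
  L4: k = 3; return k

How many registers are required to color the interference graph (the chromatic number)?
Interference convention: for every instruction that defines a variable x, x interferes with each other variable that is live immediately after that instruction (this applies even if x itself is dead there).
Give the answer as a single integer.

Per-block:
  L0: {k} / ∅
  L1: {g,k,x} / ∅
  L2: {i,p} / ∅
  L3: {g} / ∅
  L4: {k} / ∅

Backward fixpoint:
  live L0: ∅→∅
  live L1: ∅→∅
  live L2: ∅→∅
  live L3: ∅→∅
  live L4: ∅→∅

Conflict graph:
  g: {x}
  i: ∅
  k: ∅
  p: ∅
  x: {g}

Registers:
  lower bound: {g,x} mutually conflict ⇒ χ ≥ 2
  2-colouring: r0={g,i,k,p}  r1={x}
  χ = 2

Answer: 2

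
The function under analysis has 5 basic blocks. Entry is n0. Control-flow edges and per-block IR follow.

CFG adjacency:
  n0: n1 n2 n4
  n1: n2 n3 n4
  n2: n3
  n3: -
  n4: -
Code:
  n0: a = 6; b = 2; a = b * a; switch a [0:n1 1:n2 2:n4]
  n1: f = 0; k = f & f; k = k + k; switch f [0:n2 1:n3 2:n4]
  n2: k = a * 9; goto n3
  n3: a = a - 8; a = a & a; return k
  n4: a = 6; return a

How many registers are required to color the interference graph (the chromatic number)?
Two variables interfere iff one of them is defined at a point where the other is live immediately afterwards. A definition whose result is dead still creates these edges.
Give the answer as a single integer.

Block summaries:
  n0 def {a,b} use ∅
  n1 def {f,k} use ∅
  n2 def {k} use {a}
  n3 def {a} use {a,k}
  n4 def {a} use ∅

Liveness:
  n0 li=∅ lo={a}
  n1 li={a} lo={a,k}
  n2 li={a} lo={a,k}
  n3 li={a,k} lo=∅
  n4 li=∅ lo=∅

Interfere edges:
  a: {b,f,k}
  b: {a}
  f: {a,k}
  k: {a,f}

Registers:
  {a,f,k} pairwise interfere (3-clique) ⇒ χ ≥ 3
  3-colouring: r0={a}  r1={b,f}  r2={k}
  χ = 3

Answer: 3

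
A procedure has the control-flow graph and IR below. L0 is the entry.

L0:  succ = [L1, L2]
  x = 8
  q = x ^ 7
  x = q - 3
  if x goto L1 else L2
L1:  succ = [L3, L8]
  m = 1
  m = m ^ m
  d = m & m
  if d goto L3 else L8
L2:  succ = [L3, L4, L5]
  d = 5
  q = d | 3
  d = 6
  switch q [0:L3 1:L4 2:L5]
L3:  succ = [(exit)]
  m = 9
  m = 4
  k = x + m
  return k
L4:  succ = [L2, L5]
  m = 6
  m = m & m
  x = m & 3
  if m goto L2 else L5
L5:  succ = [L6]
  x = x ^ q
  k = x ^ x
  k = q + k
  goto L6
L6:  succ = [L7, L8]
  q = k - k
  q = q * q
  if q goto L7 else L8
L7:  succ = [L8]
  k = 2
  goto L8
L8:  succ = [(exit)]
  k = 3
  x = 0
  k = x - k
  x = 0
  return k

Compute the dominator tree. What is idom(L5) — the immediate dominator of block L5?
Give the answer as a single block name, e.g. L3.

idom tree: L1←L0 L2←L0 L3←L0 L4←L2 L5←L2 L6←L5 L7←L6 L8←L0
Join-block Dom:
  L2: preds {L0,L4}: {L0} ∩ {L0,L2,L4} = {L0}; idom=L0
  L3: preds {L1,L2}: {L0,L1} ∩ {L0,L2} = {L0}; idom=L0
  L5: preds {L2,L4}: {L0,L2} ∩ {L0,L2,L4} = {L0,L2}; idom=L2
  L8: preds {L1,L6,L7}: {L0,L1} ∩ {L0,L2,L5,L6} ∩ {L0,L2,L5,L6,L7} = {L0}; idom=L0

idom(L5) = L2

Answer: L2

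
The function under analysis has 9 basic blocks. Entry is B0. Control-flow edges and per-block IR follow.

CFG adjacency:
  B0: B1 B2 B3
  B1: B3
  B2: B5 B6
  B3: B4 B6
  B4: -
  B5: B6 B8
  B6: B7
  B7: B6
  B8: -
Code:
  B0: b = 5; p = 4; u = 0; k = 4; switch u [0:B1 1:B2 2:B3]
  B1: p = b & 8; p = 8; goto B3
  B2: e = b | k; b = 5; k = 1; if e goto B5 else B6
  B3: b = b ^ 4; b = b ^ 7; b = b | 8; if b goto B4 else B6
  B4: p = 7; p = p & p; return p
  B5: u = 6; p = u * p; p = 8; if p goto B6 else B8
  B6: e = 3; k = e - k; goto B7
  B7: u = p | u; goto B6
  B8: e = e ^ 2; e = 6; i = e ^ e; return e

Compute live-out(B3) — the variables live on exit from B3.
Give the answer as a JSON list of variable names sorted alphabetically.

Answer: ["k", "p", "u"]

Working:
Block summaries:
  B0: def={b,k,p,u} ue=∅
  B1: def={p} ue={b}
  B2: def={b,e,k} ue={b,k}
  B3: def={b} ue={b}
  B4: def={p} ue=∅
  B5: def={p,u} ue={p}
  B6: def={e,k} ue={k}
  B7: def={u} ue={p,u}
  B8: def={e,i} ue={e}

Backward fixpoint:
  B0 li=∅ lo={b,k,p,u}
  B1 li={b,k,u} lo={b,k,p,u}
  B2 li={b,k,p,u} lo={e,k,p,u}
  B3 li={b,k,p,u} lo={k,p,u}
  B4 li=∅ lo=∅
  B5 li={e,k,p} lo={e,k,p,u}
  B6 li={k,p,u} lo={k,p,u}
  B7 li={k,p,u} lo={k,p,u}
  B8 li={e} lo=∅

live-out(B3) = ["k", "p", "u"]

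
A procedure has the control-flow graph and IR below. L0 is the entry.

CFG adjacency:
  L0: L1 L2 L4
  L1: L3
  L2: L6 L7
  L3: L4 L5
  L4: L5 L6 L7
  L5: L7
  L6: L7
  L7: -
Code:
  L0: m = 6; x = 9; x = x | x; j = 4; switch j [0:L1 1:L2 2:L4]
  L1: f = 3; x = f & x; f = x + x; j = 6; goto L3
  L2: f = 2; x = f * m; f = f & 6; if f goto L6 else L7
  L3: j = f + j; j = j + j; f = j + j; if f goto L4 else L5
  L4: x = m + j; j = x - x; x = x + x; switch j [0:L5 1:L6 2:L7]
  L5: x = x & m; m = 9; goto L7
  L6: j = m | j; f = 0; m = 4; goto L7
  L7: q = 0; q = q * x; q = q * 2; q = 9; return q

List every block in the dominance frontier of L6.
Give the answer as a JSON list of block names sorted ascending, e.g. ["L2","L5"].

Answer: ["L7"]

Analysis:
idom tree: L1←L0 L2←L0 L3←L1 L4←L0 L5←L0 L6←L0 L7←L0
Dom at joins:
  L4: preds {L0,L3}: {L0} ∩ {L0,L1,L3} = {L0}; idom=L0
  L5: preds {L3,L4}: {L0,L1,L3} ∩ {L0,L4} = {L0}; idom=L0
  L6: preds {L2,L4}: {L0,L2} ∩ {L0,L4} = {L0}; idom=L0
  L7: preds {L2,L4,L5,L6}: {L0,L2} ∩ {L0,L4} ∩ {L0,L5} ∩ {L0,L6} = {L0}; idom=L0

DF walk-up:
  join L4 pred L0: · stop@L0
  join L4 pred L3: L3→L1 stop@L0
  join L5 pred L3: L3→L1 stop@L0
  join L5 pred L4: L4 stop@L0
  join L6 pred L2: L2 stop@L0
  join L6 pred L4: L4 stop@L0
  join L7 pred L2: L2 stop@L0
  join L7 pred L4: L4 stop@L0
  join L7 pred L5: L5 stop@L0
  join L7 pred L6: L6 stop@L0
  L0 → ∅
  L1 → {L4,L5}
  L2 → {L6,L7}
  L3 → {L4,L5}
  L4 → {L5,L6,L7}
  L5 → {L7}
  L6 → {L7}
  L7 → ∅

DF(L6) = ["L7"]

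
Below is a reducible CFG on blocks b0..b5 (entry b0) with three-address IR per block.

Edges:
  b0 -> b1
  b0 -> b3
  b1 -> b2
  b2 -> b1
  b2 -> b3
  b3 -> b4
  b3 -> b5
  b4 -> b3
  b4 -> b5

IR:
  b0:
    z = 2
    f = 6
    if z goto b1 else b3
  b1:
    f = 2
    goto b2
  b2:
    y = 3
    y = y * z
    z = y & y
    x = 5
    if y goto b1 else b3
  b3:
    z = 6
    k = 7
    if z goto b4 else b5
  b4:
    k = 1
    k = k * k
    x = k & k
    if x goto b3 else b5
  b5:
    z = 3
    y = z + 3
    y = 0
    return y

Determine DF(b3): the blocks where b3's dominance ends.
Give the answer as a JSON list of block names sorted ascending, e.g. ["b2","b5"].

idom tree: b1←b0 b2←b1 b3←b0 b4←b3 b5←b3
Dom at joins:
  b1: preds {b0,b2}: {b0} ∩ {b0,b1,b2} = {b0}; idom=b0
  b3: preds {b0,b2,b4}: {b0} ∩ {b0,b1,b2} ∩ {b0,b3,b4} = {b0}; idom=b0
  b5: preds {b3,b4}: {b0,b3} ∩ {b0,b3,b4} = {b0,b3}; idom=b3

DF derivation:
  b1←b0: walk · to b0
  b1←b2: walk b2→b1 to b0
  b3←b0: walk · to b0
  b3←b2: walk b2→b1 to b0
  b3←b4: walk b4→b3 to b0
  b5←b3: walk · to b3
  b5←b4: walk b4 to b3
  b0: DF=∅
  b1: DF={b1,b3}
  b2: DF={b1,b3}
  b3: DF={b3}
  b4: DF={b3,b5}
  b5: DF=∅

DF(b3) = ["b3"]

Answer: ["b3"]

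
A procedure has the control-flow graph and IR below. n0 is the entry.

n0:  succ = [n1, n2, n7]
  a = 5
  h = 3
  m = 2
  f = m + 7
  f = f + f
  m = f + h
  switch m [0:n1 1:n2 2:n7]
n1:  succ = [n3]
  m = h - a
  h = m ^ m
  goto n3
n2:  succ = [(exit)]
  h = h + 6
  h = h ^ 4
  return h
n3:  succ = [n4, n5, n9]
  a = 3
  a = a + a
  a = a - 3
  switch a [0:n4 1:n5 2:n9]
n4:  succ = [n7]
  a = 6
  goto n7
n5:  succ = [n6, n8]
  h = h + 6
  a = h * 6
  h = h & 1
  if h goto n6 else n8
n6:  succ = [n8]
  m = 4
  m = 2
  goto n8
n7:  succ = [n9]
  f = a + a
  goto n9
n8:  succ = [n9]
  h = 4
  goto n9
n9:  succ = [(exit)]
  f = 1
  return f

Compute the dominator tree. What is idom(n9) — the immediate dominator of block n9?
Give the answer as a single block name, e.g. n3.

Answer: n0

Working:
idom tree: n1←n0 n2←n0 n3←n1 n4←n3 n5←n3 n6←n5 n7←n0 n8←n5 n9←n0
Join-block Dom:
  n7: preds {n0,n4}: {n0} ∩ {n0,n1,n3,n4} = {n0}; idom=n0
  n8: preds {n5,n6}: {n0,n1,n3,n5} ∩ {n0,n1,n3,n5,n6} = {n0,n1,n3,n5}; idom=n5
  n9: preds {n3,n7,n8}: {n0,n1,n3} ∩ {n0,n7} ∩ {n0,n1,n3,n5,n8} = {n0}; idom=n0

idom(n9) = n0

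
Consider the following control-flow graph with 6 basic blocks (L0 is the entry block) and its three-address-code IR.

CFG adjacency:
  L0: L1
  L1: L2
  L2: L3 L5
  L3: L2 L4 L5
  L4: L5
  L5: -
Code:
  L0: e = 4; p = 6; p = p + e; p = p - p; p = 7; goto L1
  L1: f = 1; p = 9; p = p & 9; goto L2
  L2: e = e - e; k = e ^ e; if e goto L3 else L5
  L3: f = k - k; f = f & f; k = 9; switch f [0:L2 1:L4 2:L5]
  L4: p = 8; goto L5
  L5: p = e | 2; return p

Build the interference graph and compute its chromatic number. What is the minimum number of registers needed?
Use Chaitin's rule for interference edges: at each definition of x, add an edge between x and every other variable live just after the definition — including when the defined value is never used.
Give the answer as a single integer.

Answer: 3

Derivation:
Per-block:
  L0: def={e,p} ue=∅
  L1: def={f,p} ue=∅
  L2: def={e,k} ue={e}
  L3: def={f,k} ue={k}
  L4: def={p} ue=∅
  L5: def={p} ue={e}

Liveness:
  live L0: ∅→{e}
  live L1: {e}→{e}
  live L2: {e}→{e,k}
  live L3: {e,k}→{e}
  live L4: {e}→{e}
  live L5: {e}→∅

Interfere edges:
  e↔{f,k,p}
  f↔{e,k}
  k↔{e,f}
  p↔{e}

Registers:
  {e,f,k} pairwise interfere (3-clique) ⇒ χ ≥ 3
  assign e→R0 f→R1 k→R2 p→R1 — no edge inside a register ⇒ χ ≤ 3
  χ = 3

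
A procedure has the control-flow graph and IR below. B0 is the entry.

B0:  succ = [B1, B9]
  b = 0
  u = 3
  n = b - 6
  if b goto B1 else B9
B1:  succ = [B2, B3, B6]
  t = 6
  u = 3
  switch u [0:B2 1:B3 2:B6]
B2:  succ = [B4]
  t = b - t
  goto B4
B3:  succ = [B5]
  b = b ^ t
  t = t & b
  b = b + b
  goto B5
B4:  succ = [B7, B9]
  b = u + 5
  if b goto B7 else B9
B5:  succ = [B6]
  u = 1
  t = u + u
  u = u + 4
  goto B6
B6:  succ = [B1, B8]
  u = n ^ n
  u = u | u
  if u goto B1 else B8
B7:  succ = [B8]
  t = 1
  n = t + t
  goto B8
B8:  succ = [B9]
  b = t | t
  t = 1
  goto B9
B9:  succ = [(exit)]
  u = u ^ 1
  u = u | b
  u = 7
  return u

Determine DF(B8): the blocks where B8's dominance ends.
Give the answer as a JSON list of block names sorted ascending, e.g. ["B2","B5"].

Answer: ["B9"]

Derivation:
idom tree: B1←B0 B2←B1 B3←B1 B4←B2 B5←B3 B6←B1 B7←B4 B8←B1 B9←B0
Dom at joins:
  B1: preds {B0,B6}: {B0} ∩ {B0,B1,B6} = {B0}; idom=B0
  B6: preds {B1,B5}: {B0,B1} ∩ {B0,B1,B3,B5} = {B0,B1}; idom=B1
  B8: preds {B6,B7}: {B0,B1,B6} ∩ {B0,B1,B2,B4,B7} = {B0,B1}; idom=B1
  B9: preds {B0,B4,B8}: {B0} ∩ {B0,B1,B2,B4} ∩ {B0,B1,B8} = {B0}; idom=B0

DF walk-up:
  join B1 pred B0: · stop@B0
  join B1 pred B6: B6→B1 stop@B0
  join B6 pred B1: · stop@B1
  join B6 pred B5: B5→B3 stop@B1
  join B8 pred B6: B6 stop@B1
  join B8 pred B7: B7→B4→B2 stop@B1
  join B9 pred B0: · stop@B0
  join B9 pred B4: B4→B2→B1 stop@B0
  join B9 pred B8: B8→B1 stop@B0
  DF(B0)=∅
  DF(B1)={B1,B9}
  DF(B2)={B8,B9}
  DF(B3)={B6}
  DF(B4)={B8,B9}
  DF(B5)={B6}
  DF(B6)={B1,B8}
  DF(B7)={B8}
  DF(B8)={B9}
  DF(B9)=∅

DF(B8) = ["B9"]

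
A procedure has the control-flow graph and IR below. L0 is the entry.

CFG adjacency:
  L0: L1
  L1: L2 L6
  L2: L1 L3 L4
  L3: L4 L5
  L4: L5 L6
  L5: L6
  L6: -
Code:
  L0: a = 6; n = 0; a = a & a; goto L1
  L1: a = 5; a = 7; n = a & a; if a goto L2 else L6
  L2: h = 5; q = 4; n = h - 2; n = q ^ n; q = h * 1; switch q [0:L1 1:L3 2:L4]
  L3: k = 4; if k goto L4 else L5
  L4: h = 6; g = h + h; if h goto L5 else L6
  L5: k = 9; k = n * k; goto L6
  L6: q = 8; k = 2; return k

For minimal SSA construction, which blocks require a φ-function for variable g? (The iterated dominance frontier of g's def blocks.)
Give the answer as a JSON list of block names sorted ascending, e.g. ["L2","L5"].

Answer: ["L5", "L6"]

Working:
idom tree: L1←L0 L2←L1 L3←L2 L4←L2 L5←L2 L6←L1
Dom∩ at merges:
  L1: preds {L0,L2}: {L0} ∩ {L0,L1,L2} = {L0}; idom=L0
  L4: preds {L2,L3}: {L0,L1,L2} ∩ {L0,L1,L2,L3} = {L0,L1,L2}; idom=L2
  L5: preds {L3,L4}: {L0,L1,L2,L3} ∩ {L0,L1,L2,L4} = {L0,L1,L2}; idom=L2
  L6: preds {L1,L4,L5}: {L0,L1} ∩ {L0,L1,L2,L4} ∩ {L0,L1,L2,L5} = {L0,L1}; idom=L1

DF walk-up:
  join L1 pred L0: · stop@L0
  join L1 pred L2: L2→L1 stop@L0
  join L4 pred L2: · stop@L2
  join L4 pred L3: L3 stop@L2
  join L5 pred L3: L3 stop@L2
  join L5 pred L4: L4 stop@L2
  join L6 pred L1: · stop@L1
  join L6 pred L4: L4→L2 stop@L1
  join L6 pred L5: L5→L2 stop@L1
  DF(L0)=∅
  DF(L1)={L1}
  DF(L2)={L1,L6}
  DF(L3)={L4,L5}
  DF(L4)={L5,L6}
  DF(L5)={L6}
  DF(L6)=∅

φ for g: defs {L4}
  DF⁺ = {L5,L6}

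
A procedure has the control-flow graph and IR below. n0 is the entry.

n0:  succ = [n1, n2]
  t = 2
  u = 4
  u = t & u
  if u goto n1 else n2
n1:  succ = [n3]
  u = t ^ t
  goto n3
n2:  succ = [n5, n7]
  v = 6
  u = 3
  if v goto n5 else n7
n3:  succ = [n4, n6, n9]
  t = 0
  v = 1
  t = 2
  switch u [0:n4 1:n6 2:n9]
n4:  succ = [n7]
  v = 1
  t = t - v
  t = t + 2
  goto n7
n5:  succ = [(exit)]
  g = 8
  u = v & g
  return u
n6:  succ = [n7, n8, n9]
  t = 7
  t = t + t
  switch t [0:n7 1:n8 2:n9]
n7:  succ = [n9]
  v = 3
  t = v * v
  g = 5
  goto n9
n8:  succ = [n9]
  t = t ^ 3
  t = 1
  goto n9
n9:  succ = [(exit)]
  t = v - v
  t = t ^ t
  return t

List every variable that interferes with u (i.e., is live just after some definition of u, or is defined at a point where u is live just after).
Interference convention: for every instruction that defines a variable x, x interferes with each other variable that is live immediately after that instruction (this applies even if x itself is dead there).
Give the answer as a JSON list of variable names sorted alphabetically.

Answer: ["t", "v"]

Analysis:
def/use:
  n0: {t,u} / ∅
  n1: {u} / {t}
  n2: {u,v} / ∅
  n3: {t,v} / {u}
  n4: {t,v} / {t}
  n5: {g,u} / {v}
  n6: {t} / ∅
  n7: {g,t,v} / ∅
  n8: {t} / {t}
  n9: {t} / {v}

Liveness:
  n0: in=∅ out={t}
  n1: in={t} out={u}
  n2: in=∅ out={v}
  n3: in={u} out={t,v}
  n4: in={t} out=∅
  n5: in={v} out=∅
  n6: in={v} out={t,v}
  n7: in=∅ out={v}
  n8: in={t,v} out={v}
  n9: in={v} out=∅

Interference:
  g↔{v}
  t↔{u,v}
  u↔{t,v}
  v↔{g,t,u}

N(u) = ["t", "v"]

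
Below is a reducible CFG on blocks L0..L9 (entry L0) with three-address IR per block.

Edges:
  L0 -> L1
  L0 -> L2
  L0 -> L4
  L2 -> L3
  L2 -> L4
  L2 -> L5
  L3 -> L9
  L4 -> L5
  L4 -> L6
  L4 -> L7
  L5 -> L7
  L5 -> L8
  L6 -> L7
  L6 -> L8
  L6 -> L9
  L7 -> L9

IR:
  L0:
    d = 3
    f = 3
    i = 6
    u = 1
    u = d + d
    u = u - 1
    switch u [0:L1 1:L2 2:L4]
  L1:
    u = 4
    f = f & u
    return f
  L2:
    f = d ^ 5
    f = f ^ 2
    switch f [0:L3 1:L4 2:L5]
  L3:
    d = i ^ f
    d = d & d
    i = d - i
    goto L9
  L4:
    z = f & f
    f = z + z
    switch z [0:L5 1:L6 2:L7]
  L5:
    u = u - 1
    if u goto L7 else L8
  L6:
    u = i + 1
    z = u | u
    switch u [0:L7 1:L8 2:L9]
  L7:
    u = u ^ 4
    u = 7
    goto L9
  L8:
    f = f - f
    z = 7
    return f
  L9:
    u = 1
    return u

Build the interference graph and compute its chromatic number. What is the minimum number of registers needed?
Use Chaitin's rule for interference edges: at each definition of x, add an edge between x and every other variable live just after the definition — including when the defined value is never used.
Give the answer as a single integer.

Answer: 4

Working:
Block summaries:
  L0: {d,f,i,u} / ∅
  L1: {f,u} / {f}
  L2: {f} / {d}
  L3: {d,i} / {f,i}
  L4: {f,z} / {f}
  L5: {u} / {u}
  L6: {u,z} / {i}
  L7: {u} / {u}
  L8: {f,z} / {f}
  L9: {u} / ∅

Live sets:
  L0: in=∅ out={d,f,i,u}
  L1: in={f} out=∅
  L2: in={d,i,u} out={f,i,u}
  L3: in={f,i} out=∅
  L4: in={f,i,u} out={f,i,u}
  L5: in={f,u} out={f,u}
  L6: in={f,i} out={f,u}
  L7: in={u} out=∅
  L8: in={f} out=∅
  L9: in=∅ out=∅

Interfere edges:
  d — {f,i,u}
  f — {d,i,u,z}
  i — {d,f,u,z}
  u — {d,f,i,z}
  z — {f,i,u}

Colouring:
  {d,f,i,u} pairwise interfere (4-clique) ⇒ χ ≥ 4
  4-colouring: c0={f}  c1={i}  c2={u}  c3={d,z}
  χ = 4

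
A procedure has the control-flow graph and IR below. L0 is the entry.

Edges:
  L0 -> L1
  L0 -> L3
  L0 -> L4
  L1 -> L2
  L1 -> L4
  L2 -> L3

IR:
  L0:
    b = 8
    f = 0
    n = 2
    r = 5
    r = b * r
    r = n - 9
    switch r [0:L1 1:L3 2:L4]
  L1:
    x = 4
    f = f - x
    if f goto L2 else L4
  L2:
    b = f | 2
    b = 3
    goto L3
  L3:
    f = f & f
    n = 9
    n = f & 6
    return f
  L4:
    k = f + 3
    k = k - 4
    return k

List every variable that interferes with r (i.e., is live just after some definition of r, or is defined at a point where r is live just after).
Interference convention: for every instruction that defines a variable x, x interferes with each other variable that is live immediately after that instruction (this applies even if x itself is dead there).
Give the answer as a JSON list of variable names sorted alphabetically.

def/use:
  L0 def {b,f,n,r} use ∅
  L1 def {f,x} use {f}
  L2 def {b} use {f}
  L3 def {f,n} use {f}
  L4 def {k} use {f}

Live sets:
  L0 li=∅ lo={f}
  L1 li={f} lo={f}
  L2 li={f} lo={f}
  L3 li={f} lo=∅
  L4 li={f} lo=∅

Interference:
  b: {f,n,r}
  f: {b,n,r,x}
  k: ∅
  n: {b,f,r}
  r: {b,f,n}
  x: {f}

N(r) = ["b", "f", "n"]

Answer: ["b", "f", "n"]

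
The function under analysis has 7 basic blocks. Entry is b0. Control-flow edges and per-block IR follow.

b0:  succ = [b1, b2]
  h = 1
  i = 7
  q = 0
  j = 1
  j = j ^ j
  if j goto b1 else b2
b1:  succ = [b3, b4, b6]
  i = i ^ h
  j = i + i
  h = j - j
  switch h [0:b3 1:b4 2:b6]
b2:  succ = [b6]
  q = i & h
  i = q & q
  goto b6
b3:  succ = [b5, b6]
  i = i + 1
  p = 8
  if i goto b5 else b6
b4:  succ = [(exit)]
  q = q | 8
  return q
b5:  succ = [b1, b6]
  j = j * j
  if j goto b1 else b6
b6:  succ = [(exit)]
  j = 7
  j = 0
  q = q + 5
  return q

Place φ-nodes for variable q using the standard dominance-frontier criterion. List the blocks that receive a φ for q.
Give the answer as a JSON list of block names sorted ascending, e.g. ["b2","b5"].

idom tree: b1←b0 b2←b0 b3←b1 b4←b1 b5←b3 b6←b0
Dom∩ at merges:
  b1: preds {b0,b5}: {b0} ∩ {b0,b1,b3,b5} = {b0}; idom=b0
  b6: preds {b1,b2,b3,b5}: {b0,b1} ∩ {b0,b2} ∩ {b0,b1,b3} ∩ {b0,b1,b3,b5} = {b0}; idom=b0

DF walk-up:
  b1←b0: walk · to b0
  b1←b5: walk b5→b3→b1 to b0
  b6←b1: walk b1 to b0
  b6←b2: walk b2 to b0
  b6←b3: walk b3→b1 to b0
  b6←b5: walk b5→b3→b1 to b0
  b0: DF=∅
  b1: DF={b1,b6}
  b2: DF={b6}
  b3: DF={b1,b6}
  b4: DF=∅
  b5: DF={b1,b6}
  b6: DF=∅

φ for q: defs {b0,b2,b4,b6}
  DF⁺ = {b6}

Answer: ["b6"]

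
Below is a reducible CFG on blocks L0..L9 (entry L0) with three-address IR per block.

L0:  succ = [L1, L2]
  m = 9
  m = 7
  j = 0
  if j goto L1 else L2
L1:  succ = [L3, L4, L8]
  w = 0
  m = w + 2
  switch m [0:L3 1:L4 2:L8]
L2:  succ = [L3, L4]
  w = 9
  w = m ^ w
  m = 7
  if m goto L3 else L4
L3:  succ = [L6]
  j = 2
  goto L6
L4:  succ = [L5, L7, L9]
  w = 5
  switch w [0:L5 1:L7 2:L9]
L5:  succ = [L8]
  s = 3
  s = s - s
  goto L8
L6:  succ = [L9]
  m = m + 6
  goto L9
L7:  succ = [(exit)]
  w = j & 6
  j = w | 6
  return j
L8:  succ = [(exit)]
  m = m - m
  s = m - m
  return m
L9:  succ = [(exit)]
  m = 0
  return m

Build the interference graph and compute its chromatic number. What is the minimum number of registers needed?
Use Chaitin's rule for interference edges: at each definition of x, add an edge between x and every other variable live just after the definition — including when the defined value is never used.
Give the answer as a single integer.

Block summaries:
  L0: {j,m} / ∅
  L1: {m,w} / ∅
  L2: {m,w} / {m}
  L3: {j} / ∅
  L4: {w} / ∅
  L5: {s} / ∅
  L6: {m} / {m}
  L7: {j,w} / {j}
  L8: {m,s} / {m}
  L9: {m} / ∅

Live sets:
  live L0: ∅→{j,m}
  live L1: {j}→{j,m}
  live L2: {j,m}→{j,m}
  live L3: {m}→{m}
  live L4: {j,m}→{j,m}
  live L5: {m}→{m}
  live L6: {m}→∅
  live L7: {j}→∅
  live L8: {m}→∅
  live L9: ∅→∅

Conflict graph:
  j: {m,w}
  m: {j,s,w}
  s: {m}
  w: {j,m}

Chromatic number:
  clique {j,m,w} ⇒ need ≥ 3
  3-colouring: r0={m}  r1={j,s}  r2={w}
  χ = 3

Answer: 3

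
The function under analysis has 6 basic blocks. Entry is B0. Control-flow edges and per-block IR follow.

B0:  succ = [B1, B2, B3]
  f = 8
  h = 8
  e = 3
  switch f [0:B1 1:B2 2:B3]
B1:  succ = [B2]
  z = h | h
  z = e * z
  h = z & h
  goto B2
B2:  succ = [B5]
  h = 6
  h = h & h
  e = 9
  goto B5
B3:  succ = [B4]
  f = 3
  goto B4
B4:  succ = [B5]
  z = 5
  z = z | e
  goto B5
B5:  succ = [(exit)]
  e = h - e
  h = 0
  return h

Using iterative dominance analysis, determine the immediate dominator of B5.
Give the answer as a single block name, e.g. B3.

idom tree: B1←B0 B2←B0 B3←B0 B4←B3 B5←B0
Dom∩ at merges:
  B2: preds {B0,B1}: {B0} ∩ {B0,B1} = {B0}; idom=B0
  B5: preds {B2,B4}: {B0,B2} ∩ {B0,B3,B4} = {B0}; idom=B0

idom(B5) = B0

Answer: B0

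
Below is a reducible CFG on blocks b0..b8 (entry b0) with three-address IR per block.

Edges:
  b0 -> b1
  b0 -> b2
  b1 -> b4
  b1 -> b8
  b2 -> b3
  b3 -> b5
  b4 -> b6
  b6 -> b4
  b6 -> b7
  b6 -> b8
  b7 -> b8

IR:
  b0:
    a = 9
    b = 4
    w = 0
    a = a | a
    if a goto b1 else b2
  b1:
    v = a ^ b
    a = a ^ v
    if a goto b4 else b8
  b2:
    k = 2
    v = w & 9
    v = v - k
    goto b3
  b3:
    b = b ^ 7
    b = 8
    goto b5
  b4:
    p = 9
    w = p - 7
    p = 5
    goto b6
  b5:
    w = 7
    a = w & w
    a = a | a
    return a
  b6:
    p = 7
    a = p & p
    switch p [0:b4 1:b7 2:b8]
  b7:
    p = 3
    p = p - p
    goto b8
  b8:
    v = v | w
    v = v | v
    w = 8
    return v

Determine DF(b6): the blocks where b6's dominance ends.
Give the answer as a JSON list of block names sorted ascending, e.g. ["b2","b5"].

Answer: ["b4", "b8"]

Analysis:
idom tree: b1←b0 b2←b0 b3←b2 b4←b1 b5←b3 b6←b4 b7←b6 b8←b1
Dom∩ at merges:
  b4: preds {b1,b6}: {b0,b1} ∩ {b0,b1,b4,b6} = {b0,b1}; idom=b1
  b8: preds {b1,b6,b7}: {b0,b1} ∩ {b0,b1,b4,b6} ∩ {b0,b1,b4,b6,b7} = {b0,b1}; idom=b1

Frontier:
  join b4 pred b1: · stop@b1
  join b4 pred b6: b6→b4 stop@b1
  join b8 pred b1: · stop@b1
  join b8 pred b6: b6→b4 stop@b1
  join b8 pred b7: b7→b6→b4 stop@b1
  b0: DF=∅
  b1: DF=∅
  b2: DF=∅
  b3: DF=∅
  b4: DF={b4,b8}
  b5: DF=∅
  b6: DF={b4,b8}
  b7: DF={b8}
  b8: DF=∅

DF(b6) = ["b4", "b8"]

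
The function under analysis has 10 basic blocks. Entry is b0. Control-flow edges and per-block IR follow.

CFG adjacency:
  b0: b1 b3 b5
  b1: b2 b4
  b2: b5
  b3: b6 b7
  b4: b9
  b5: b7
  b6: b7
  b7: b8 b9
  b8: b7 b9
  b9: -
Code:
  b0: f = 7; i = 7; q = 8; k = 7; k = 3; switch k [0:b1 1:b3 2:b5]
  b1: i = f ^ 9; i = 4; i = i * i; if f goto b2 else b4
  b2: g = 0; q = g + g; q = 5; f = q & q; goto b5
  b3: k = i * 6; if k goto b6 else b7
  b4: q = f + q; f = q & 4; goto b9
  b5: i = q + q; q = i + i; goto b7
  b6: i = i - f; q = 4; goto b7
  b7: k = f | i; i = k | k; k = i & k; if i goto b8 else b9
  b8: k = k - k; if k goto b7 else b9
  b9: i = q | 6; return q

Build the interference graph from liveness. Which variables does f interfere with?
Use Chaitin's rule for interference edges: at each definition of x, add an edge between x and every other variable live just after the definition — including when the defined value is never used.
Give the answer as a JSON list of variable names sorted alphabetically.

Answer: ["i", "k", "q"]

Analysis:
Block summaries:
  b0 def {f,i,k,q} use ∅
  b1 def {i} use {f}
  b2 def {f,g,q} use ∅
  b3 def {k} use {i}
  b4 def {f,q} use {f,q}
  b5 def {i,q} use {q}
  b6 def {i,q} use {f,i}
  b7 def {i,k} use {f,i}
  b8 def {k} use {k}
  b9 def {i} use {q}

Liveness:
  b0: in=∅ out={f,i,q}
  b1: in={f,q} out={f,q}
  b2: in=∅ out={f,q}
  b3: in={f,i,q} out={f,i,q}
  b4: in={f,q} out={q}
  b5: in={f,q} out={f,i,q}
  b6: in={f,i} out={f,i,q}
  b7: in={f,i,q} out={f,i,k,q}
  b8: in={f,i,k,q} out={f,i,q}
  b9: in={q} out=∅

Conflict graph:
  f↔{i,k,q}
  g↔∅
  i↔{f,k,q}
  k↔{f,i,q}
  q↔{f,i,k}

N(f) = ["i", "k", "q"]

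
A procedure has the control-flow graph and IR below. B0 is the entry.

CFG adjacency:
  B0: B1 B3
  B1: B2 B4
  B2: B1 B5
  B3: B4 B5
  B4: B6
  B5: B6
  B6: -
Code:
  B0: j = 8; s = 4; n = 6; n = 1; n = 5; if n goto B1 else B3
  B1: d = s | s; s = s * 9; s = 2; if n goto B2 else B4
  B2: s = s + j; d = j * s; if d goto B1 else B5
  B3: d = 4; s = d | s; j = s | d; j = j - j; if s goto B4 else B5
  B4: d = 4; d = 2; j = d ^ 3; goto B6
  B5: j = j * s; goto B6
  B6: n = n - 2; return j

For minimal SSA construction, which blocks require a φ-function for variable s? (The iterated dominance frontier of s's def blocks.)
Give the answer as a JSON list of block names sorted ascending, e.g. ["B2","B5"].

idom tree: B1←B0 B2←B1 B3←B0 B4←B0 B5←B0 B6←B0
Dom∩ at merges:
  B1: preds {B0,B2}: {B0} ∩ {B0,B1,B2} = {B0}; idom=B0
  B4: preds {B1,B3}: {B0,B1} ∩ {B0,B3} = {B0}; idom=B0
  B5: preds {B2,B3}: {B0,B1,B2} ∩ {B0,B3} = {B0}; idom=B0
  B6: preds {B4,B5}: {B0,B4} ∩ {B0,B5} = {B0}; idom=B0

DF walk-up:
  B1←B0: walk · to B0
  B1←B2: walk B2→B1 to B0
  B4←B1: walk B1 to B0
  B4←B3: walk B3 to B0
  B5←B2: walk B2→B1 to B0
  B5←B3: walk B3 to B0
  B6←B4: walk B4 to B0
  B6←B5: walk B5 to B0
  DF(B0)=∅
  DF(B1)={B1,B4,B5}
  DF(B2)={B1,B5}
  DF(B3)={B4,B5}
  DF(B4)={B6}
  DF(B5)={B6}
  DF(B6)=∅

φ for s: defs {B0,B1,B2,B3}
  DF⁺ = {B1,B4,B5,B6}

Answer: ["B1", "B4", "B5", "B6"]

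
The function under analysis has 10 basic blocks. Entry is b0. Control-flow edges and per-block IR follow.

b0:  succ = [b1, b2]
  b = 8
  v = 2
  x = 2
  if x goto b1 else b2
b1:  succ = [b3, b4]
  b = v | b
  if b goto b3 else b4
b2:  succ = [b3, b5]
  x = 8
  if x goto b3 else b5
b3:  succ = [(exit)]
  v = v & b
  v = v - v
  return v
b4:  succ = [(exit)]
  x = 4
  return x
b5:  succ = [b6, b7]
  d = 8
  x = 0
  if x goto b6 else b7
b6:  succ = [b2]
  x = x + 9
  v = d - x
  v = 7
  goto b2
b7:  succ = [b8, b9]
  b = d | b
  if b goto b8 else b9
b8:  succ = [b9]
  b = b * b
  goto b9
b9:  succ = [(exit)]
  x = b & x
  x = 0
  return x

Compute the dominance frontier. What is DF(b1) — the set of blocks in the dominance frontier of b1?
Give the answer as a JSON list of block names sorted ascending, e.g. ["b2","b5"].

idom tree: b1←b0 b2←b0 b3←b0 b4←b1 b5←b2 b6←b5 b7←b5 b8←b7 b9←b7
Dom at joins:
  b2: preds {b0,b6}: {b0} ∩ {b0,b2,b5,b6} = {b0}; idom=b0
  b3: preds {b1,b2}: {b0,b1} ∩ {b0,b2} = {b0}; idom=b0
  b9: preds {b7,b8}: {b0,b2,b5,b7} ∩ {b0,b2,b5,b7,b8} = {b0,b2,b5,b7}; idom=b7

Frontier:
  b2←b0: walk · to b0
  b2←b6: walk b6→b5→b2 to b0
  b3←b1: walk b1 to b0
  b3←b2: walk b2 to b0
  b9←b7: walk · to b7
  b9←b8: walk b8 to b7
  DF(b0)=∅
  DF(b1)={b3}
  DF(b2)={b2,b3}
  DF(b3)=∅
  DF(b4)=∅
  DF(b5)={b2}
  DF(b6)={b2}
  DF(b7)=∅
  DF(b8)={b9}
  DF(b9)=∅

DF(b1) = ["b3"]

Answer: ["b3"]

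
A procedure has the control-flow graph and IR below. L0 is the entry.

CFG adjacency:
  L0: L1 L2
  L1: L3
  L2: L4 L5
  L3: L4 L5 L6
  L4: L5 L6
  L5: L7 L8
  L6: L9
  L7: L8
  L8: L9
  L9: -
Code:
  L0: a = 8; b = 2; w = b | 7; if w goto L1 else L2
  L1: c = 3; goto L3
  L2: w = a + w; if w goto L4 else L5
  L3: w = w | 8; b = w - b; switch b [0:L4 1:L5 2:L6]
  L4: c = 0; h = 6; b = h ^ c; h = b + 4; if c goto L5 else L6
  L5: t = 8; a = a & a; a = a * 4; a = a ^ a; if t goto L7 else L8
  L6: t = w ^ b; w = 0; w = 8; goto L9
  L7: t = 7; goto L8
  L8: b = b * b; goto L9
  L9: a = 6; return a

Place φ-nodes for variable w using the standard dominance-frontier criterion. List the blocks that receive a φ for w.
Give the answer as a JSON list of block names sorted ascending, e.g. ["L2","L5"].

idom tree: L1←L0 L2←L0 L3←L1 L4←L0 L5←L0 L6←L0 L7←L5 L8←L5 L9←L0
Dom∩ at merges:
  L4: preds {L2,L3}: {L0,L2} ∩ {L0,L1,L3} = {L0}; idom=L0
  L5: preds {L2,L3,L4}: {L0,L2} ∩ {L0,L1,L3} ∩ {L0,L4} = {L0}; idom=L0
  L6: preds {L3,L4}: {L0,L1,L3} ∩ {L0,L4} = {L0}; idom=L0
  L8: preds {L5,L7}: {L0,L5} ∩ {L0,L5,L7} = {L0,L5}; idom=L5
  L9: preds {L6,L8}: {L0,L6} ∩ {L0,L5,L8} = {L0}; idom=L0

DF derivation:
  L4←L2: walk L2 to L0
  L4←L3: walk L3→L1 to L0
  L5←L2: walk L2 to L0
  L5←L3: walk L3→L1 to L0
  L5←L4: walk L4 to L0
  L6←L3: walk L3→L1 to L0
  L6←L4: walk L4 to L0
  L8←L5: walk · to L5
  L8←L7: walk L7 to L5
  L9←L6: walk L6 to L0
  L9←L8: walk L8→L5 to L0
  L0: DF=∅
  L1: DF={L4,L5,L6}
  L2: DF={L4,L5}
  L3: DF={L4,L5,L6}
  L4: DF={L5,L6}
  L5: DF={L9}
  L6: DF={L9}
  L7: DF={L8}
  L8: DF={L9}
  L9: DF=∅

φ for w: defs {L0,L2,L3,L6}
  DF⁺ = {L4,L5,L6,L9}

Answer: ["L4", "L5", "L6", "L9"]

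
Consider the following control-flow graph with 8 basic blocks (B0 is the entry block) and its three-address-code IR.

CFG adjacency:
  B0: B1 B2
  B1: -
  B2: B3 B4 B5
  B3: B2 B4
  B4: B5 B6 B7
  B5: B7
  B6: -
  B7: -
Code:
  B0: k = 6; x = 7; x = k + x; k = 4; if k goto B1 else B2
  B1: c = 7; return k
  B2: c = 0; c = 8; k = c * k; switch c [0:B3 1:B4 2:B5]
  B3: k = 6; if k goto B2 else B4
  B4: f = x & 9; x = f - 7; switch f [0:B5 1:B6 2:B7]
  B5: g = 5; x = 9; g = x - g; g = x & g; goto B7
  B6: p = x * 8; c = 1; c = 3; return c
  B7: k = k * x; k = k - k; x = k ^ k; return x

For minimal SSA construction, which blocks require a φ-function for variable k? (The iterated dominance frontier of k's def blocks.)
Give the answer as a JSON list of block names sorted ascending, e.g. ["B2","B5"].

idom tree: B1←B0 B2←B0 B3←B2 B4←B2 B5←B2 B6←B4 B7←B2
Dom∩ at merges:
  B2: preds {B0,B3}: {B0} ∩ {B0,B2,B3} = {B0}; idom=B0
  B4: preds {B2,B3}: {B0,B2} ∩ {B0,B2,B3} = {B0,B2}; idom=B2
  B5: preds {B2,B4}: {B0,B2} ∩ {B0,B2,B4} = {B0,B2}; idom=B2
  B7: preds {B4,B5}: {B0,B2,B4} ∩ {B0,B2,B5} = {B0,B2}; idom=B2

DF walk-up:
  B2←B0: walk · to B0
  B2←B3: walk B3→B2 to B0
  B4←B2: walk · to B2
  B4←B3: walk B3 to B2
  B5←B2: walk · to B2
  B5←B4: walk B4 to B2
  B7←B4: walk B4 to B2
  B7←B5: walk B5 to B2
  DF(B0)=∅
  DF(B1)=∅
  DF(B2)={B2}
  DF(B3)={B2,B4}
  DF(B4)={B5,B7}
  DF(B5)={B7}
  DF(B6)=∅
  DF(B7)=∅

φ for k: defs {B0,B2,B3,B7}
  DF⁺ = {B2,B4,B5,B7}

Answer: ["B2", "B4", "B5", "B7"]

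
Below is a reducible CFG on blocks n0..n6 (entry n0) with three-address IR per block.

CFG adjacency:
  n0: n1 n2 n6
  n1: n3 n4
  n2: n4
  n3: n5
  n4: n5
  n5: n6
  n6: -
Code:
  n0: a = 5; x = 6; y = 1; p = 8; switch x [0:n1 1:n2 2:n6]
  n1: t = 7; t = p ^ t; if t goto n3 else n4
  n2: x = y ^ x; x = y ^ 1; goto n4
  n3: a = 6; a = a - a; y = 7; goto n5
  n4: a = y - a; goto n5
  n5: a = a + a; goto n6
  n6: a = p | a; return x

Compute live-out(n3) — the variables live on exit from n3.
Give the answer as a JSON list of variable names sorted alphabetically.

Block summaries:
  n0: {a,p,x,y} / ∅
  n1: {t} / {p}
  n2: {x} / {x,y}
  n3: {a,y} / ∅
  n4: {a} / {a,y}
  n5: {a} / {a}
  n6: {a} / {a,p,x}

Live sets:
  live n0: ∅→{a,p,x,y}
  live n1: {a,p,x,y}→{a,p,x,y}
  live n2: {a,p,x,y}→{a,p,x,y}
  live n3: {p,x}→{a,p,x}
  live n4: {a,p,x,y}→{a,p,x}
  live n5: {a,p,x}→{a,p,x}
  live n6: {a,p,x}→∅

live-out(n3) = ["a", "p", "x"]

Answer: ["a", "p", "x"]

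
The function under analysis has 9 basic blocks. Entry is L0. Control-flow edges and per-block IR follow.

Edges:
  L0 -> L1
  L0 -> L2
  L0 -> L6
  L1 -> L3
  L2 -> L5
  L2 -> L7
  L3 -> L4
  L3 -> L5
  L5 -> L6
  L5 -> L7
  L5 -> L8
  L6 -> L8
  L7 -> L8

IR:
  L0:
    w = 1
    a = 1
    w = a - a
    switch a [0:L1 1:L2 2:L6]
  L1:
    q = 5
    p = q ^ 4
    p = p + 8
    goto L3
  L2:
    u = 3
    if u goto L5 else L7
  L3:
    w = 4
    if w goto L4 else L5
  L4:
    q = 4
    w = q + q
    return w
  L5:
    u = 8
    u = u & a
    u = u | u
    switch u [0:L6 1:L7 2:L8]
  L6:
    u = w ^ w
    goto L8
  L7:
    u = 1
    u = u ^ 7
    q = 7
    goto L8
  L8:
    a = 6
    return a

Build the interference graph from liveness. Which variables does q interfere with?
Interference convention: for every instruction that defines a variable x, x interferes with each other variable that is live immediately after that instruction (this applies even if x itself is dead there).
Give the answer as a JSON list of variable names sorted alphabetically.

Block summaries:
  L0: def={a,w} ue=∅
  L1: def={p,q} ue=∅
  L2: def={u} ue=∅
  L3: def={w} ue=∅
  L4: def={q,w} ue=∅
  L5: def={u} ue={a}
  L6: def={u} ue={w}
  L7: def={q,u} ue=∅
  L8: def={a} ue=∅

Live sets:
  L0: in=∅ out={a,w}
  L1: in={a} out={a}
  L2: in={a,w} out={a,w}
  L3: in={a} out={a,w}
  L4: in=∅ out=∅
  L5: in={a,w} out={w}
  L6: in={w} out=∅
  L7: in=∅ out=∅
  L8: in=∅ out=∅

Conflict graph:
  a↔{p,q,u,w}
  p↔{a}
  q↔{a}
  u↔{a,w}
  w↔{a,u}

N(q) = ["a"]

Answer: ["a"]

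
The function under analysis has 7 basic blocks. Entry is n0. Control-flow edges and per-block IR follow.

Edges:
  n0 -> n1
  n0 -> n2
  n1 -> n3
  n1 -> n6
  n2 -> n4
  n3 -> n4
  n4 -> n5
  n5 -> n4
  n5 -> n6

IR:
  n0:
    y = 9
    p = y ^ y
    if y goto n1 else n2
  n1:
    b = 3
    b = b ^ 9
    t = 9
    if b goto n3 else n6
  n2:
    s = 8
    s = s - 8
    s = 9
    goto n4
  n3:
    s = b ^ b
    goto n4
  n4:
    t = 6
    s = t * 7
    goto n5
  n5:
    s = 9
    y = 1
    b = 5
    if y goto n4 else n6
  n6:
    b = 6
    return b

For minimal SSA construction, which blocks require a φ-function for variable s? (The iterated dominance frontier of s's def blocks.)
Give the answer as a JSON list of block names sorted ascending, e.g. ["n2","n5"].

idom tree: n1←n0 n2←n0 n3←n1 n4←n0 n5←n4 n6←n0
Dom∩ at merges:
  n4: preds {n2,n3,n5}: {n0,n2} ∩ {n0,n1,n3} ∩ {n0,n4,n5} = {n0}; idom=n0
  n6: preds {n1,n5}: {n0,n1} ∩ {n0,n4,n5} = {n0}; idom=n0

DF walk-up:
  n4←n2: walk n2 to n0
  n4←n3: walk n3→n1 to n0
  n4←n5: walk n5→n4 to n0
  n6←n1: walk n1 to n0
  n6←n5: walk n5→n4 to n0
  n0 → ∅
  n1 → {n4,n6}
  n2 → {n4}
  n3 → {n4}
  n4 → {n4,n6}
  n5 → {n4,n6}
  n6 → ∅

φ for s: defs {n2,n3,n4,n5}
  DF⁺ = {n4,n6}

Answer: ["n4", "n6"]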